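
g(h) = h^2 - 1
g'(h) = 2*h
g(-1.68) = 1.82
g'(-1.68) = -3.36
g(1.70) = 1.89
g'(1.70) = 3.40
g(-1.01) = 0.02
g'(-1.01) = -2.02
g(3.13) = 8.80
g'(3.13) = 6.26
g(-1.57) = 1.46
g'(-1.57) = -3.14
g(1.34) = 0.80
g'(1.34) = 2.68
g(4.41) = 18.45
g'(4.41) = 8.82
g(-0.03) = -1.00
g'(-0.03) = -0.06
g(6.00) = 35.00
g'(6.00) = 12.00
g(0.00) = -1.00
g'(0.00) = 0.00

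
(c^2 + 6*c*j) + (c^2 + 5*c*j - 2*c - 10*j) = 2*c^2 + 11*c*j - 2*c - 10*j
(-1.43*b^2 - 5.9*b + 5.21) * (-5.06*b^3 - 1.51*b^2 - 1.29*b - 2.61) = 7.2358*b^5 + 32.0133*b^4 - 15.6089*b^3 + 3.4762*b^2 + 8.6781*b - 13.5981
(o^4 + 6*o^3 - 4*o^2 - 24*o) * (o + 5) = o^5 + 11*o^4 + 26*o^3 - 44*o^2 - 120*o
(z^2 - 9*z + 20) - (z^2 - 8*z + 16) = 4 - z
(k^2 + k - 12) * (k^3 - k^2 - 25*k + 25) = k^5 - 38*k^3 + 12*k^2 + 325*k - 300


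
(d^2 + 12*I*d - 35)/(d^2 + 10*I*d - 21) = (d + 5*I)/(d + 3*I)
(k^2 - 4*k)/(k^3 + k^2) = (k - 4)/(k*(k + 1))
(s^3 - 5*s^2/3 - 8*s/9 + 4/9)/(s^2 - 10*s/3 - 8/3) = (3*s^2 - 7*s + 2)/(3*(s - 4))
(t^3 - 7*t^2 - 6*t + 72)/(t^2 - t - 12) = t - 6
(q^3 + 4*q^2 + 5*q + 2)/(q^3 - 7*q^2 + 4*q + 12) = (q^2 + 3*q + 2)/(q^2 - 8*q + 12)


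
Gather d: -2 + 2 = 0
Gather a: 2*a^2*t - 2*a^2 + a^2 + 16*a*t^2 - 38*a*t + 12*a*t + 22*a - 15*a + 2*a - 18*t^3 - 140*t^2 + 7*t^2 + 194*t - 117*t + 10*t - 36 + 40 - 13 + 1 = a^2*(2*t - 1) + a*(16*t^2 - 26*t + 9) - 18*t^3 - 133*t^2 + 87*t - 8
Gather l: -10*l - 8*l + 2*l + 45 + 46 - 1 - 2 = 88 - 16*l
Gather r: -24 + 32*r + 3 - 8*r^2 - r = -8*r^2 + 31*r - 21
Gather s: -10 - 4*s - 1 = -4*s - 11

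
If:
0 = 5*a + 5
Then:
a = -1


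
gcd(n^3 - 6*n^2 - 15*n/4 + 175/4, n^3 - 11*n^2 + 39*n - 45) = n - 5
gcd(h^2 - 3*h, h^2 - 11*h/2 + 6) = 1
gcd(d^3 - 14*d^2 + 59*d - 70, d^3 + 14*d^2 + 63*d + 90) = 1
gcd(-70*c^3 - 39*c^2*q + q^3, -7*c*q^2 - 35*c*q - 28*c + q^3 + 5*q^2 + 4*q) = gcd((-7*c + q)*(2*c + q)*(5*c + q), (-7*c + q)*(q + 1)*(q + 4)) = -7*c + q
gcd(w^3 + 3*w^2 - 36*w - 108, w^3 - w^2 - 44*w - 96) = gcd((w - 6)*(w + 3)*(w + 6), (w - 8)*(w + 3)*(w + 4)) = w + 3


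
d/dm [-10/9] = 0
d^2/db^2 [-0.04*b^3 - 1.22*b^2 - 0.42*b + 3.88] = -0.24*b - 2.44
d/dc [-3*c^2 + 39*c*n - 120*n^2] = -6*c + 39*n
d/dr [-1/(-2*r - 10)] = -1/(2*(r + 5)^2)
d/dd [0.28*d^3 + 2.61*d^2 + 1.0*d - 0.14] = 0.84*d^2 + 5.22*d + 1.0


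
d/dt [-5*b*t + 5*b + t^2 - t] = -5*b + 2*t - 1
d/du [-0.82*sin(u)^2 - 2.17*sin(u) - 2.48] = -(1.64*sin(u) + 2.17)*cos(u)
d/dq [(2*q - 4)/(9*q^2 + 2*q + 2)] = 6*(-3*q^2 + 12*q + 2)/(81*q^4 + 36*q^3 + 40*q^2 + 8*q + 4)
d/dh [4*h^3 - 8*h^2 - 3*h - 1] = 12*h^2 - 16*h - 3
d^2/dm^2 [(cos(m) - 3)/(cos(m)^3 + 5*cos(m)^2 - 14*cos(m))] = (2*(cos(m) - 3)*(3*cos(m)^2 + 10*cos(m) - 14)^2*sin(m)^2 - (cos(m)^2 + 5*cos(m) - 14)^2*cos(m)^3 + (cos(m)^2 + 5*cos(m) - 14)*(12*(1 - cos(2*m))^2 + 318*cos(m) - 372*cos(2*m) + 26*cos(3*m) + 9*cos(4*m) + 35)*cos(m)/8)/((cos(m)^2 + 5*cos(m) - 14)^3*cos(m)^3)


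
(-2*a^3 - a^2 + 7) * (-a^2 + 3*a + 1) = 2*a^5 - 5*a^4 - 5*a^3 - 8*a^2 + 21*a + 7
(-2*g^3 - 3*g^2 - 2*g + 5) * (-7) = 14*g^3 + 21*g^2 + 14*g - 35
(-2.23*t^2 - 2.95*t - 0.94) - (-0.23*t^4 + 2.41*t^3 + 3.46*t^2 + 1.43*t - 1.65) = 0.23*t^4 - 2.41*t^3 - 5.69*t^2 - 4.38*t + 0.71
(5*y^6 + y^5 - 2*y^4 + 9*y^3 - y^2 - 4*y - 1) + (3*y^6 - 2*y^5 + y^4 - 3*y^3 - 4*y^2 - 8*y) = 8*y^6 - y^5 - y^4 + 6*y^3 - 5*y^2 - 12*y - 1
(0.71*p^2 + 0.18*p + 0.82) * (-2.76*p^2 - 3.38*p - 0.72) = -1.9596*p^4 - 2.8966*p^3 - 3.3828*p^2 - 2.9012*p - 0.5904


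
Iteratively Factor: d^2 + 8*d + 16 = (d + 4)*(d + 4)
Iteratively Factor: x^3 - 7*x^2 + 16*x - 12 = (x - 2)*(x^2 - 5*x + 6) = (x - 3)*(x - 2)*(x - 2)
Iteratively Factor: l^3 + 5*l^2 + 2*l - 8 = (l - 1)*(l^2 + 6*l + 8) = (l - 1)*(l + 4)*(l + 2)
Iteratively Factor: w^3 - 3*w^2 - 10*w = (w + 2)*(w^2 - 5*w) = w*(w + 2)*(w - 5)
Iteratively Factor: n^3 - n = (n + 1)*(n^2 - n) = (n - 1)*(n + 1)*(n)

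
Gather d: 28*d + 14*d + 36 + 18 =42*d + 54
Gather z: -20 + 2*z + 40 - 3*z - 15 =5 - z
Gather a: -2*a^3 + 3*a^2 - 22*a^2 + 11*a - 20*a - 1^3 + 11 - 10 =-2*a^3 - 19*a^2 - 9*a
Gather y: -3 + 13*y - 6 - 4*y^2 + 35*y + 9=-4*y^2 + 48*y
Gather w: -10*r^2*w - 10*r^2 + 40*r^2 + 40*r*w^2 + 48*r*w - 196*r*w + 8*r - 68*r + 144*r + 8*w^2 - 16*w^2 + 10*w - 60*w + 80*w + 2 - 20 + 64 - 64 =30*r^2 + 84*r + w^2*(40*r - 8) + w*(-10*r^2 - 148*r + 30) - 18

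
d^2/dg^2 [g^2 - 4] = 2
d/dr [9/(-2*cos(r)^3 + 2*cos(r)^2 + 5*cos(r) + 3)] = 36*(-6*cos(r)^2 + 4*cos(r) + 5)*sin(r)/(4*sin(r)^2 - 7*cos(r) + cos(3*r) - 10)^2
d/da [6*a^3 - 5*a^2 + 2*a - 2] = 18*a^2 - 10*a + 2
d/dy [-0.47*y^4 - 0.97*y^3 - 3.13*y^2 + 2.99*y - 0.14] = -1.88*y^3 - 2.91*y^2 - 6.26*y + 2.99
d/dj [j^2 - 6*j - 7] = 2*j - 6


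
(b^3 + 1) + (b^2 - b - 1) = b^3 + b^2 - b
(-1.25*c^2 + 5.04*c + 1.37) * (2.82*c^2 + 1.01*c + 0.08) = -3.525*c^4 + 12.9503*c^3 + 8.8538*c^2 + 1.7869*c + 0.1096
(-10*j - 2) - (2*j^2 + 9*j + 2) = -2*j^2 - 19*j - 4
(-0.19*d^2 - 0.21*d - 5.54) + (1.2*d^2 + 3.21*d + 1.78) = 1.01*d^2 + 3.0*d - 3.76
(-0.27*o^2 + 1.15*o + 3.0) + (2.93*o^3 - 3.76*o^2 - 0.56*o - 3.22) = 2.93*o^3 - 4.03*o^2 + 0.59*o - 0.22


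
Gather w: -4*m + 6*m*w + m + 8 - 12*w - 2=-3*m + w*(6*m - 12) + 6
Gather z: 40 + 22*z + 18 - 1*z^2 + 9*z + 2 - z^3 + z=-z^3 - z^2 + 32*z + 60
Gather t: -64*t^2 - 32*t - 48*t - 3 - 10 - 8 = -64*t^2 - 80*t - 21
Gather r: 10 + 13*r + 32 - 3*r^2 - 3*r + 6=-3*r^2 + 10*r + 48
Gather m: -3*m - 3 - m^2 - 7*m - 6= -m^2 - 10*m - 9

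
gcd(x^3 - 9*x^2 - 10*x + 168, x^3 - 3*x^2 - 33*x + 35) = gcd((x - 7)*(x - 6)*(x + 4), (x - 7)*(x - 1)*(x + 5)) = x - 7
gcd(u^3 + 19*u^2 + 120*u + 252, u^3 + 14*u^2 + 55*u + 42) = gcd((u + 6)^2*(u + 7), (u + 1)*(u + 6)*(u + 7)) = u^2 + 13*u + 42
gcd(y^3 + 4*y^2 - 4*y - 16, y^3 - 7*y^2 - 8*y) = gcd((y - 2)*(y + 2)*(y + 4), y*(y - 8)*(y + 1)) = 1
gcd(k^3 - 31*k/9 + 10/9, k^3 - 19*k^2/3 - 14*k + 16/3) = k^2 + 5*k/3 - 2/3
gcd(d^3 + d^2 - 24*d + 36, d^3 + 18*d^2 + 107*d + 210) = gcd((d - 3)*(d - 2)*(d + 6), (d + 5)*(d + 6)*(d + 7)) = d + 6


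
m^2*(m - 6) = m^3 - 6*m^2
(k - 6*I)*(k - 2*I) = k^2 - 8*I*k - 12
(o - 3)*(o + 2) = o^2 - o - 6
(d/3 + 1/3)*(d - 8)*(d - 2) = d^3/3 - 3*d^2 + 2*d + 16/3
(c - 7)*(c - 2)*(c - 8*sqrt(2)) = c^3 - 8*sqrt(2)*c^2 - 9*c^2 + 14*c + 72*sqrt(2)*c - 112*sqrt(2)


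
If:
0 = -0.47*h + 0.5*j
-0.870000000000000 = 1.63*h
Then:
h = -0.53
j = -0.50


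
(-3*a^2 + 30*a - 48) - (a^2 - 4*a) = -4*a^2 + 34*a - 48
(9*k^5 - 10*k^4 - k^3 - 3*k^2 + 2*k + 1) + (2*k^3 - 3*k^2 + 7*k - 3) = 9*k^5 - 10*k^4 + k^3 - 6*k^2 + 9*k - 2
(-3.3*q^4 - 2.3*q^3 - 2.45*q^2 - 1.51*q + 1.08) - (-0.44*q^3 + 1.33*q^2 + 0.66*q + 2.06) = -3.3*q^4 - 1.86*q^3 - 3.78*q^2 - 2.17*q - 0.98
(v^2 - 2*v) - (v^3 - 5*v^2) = -v^3 + 6*v^2 - 2*v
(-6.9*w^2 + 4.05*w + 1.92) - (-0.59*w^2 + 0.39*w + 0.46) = -6.31*w^2 + 3.66*w + 1.46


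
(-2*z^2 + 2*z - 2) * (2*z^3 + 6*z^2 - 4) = -4*z^5 - 8*z^4 + 8*z^3 - 4*z^2 - 8*z + 8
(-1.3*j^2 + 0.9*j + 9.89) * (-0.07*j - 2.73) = 0.091*j^3 + 3.486*j^2 - 3.1493*j - 26.9997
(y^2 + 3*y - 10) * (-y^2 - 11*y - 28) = -y^4 - 14*y^3 - 51*y^2 + 26*y + 280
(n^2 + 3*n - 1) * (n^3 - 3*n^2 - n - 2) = n^5 - 11*n^3 - 2*n^2 - 5*n + 2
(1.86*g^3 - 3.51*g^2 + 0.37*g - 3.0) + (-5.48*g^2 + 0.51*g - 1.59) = 1.86*g^3 - 8.99*g^2 + 0.88*g - 4.59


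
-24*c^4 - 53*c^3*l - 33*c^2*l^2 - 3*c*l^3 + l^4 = (-8*c + l)*(c + l)^2*(3*c + l)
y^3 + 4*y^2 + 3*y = y*(y + 1)*(y + 3)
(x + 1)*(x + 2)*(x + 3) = x^3 + 6*x^2 + 11*x + 6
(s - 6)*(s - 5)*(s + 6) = s^3 - 5*s^2 - 36*s + 180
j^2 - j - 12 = (j - 4)*(j + 3)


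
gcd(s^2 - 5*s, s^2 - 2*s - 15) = s - 5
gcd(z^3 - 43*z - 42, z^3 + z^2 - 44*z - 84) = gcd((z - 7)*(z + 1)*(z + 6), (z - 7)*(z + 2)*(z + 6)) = z^2 - z - 42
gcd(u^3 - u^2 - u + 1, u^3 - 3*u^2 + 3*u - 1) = u^2 - 2*u + 1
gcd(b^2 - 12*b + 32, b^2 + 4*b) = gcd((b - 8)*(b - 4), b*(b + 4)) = 1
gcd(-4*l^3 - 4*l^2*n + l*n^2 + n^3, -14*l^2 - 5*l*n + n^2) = 2*l + n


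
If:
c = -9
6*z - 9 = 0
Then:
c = -9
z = 3/2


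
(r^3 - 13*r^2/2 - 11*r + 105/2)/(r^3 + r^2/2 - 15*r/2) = (r - 7)/r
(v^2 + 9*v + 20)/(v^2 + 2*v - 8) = (v + 5)/(v - 2)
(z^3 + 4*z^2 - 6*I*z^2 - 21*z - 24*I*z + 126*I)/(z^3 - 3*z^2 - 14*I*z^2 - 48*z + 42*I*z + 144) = (z + 7)/(z - 8*I)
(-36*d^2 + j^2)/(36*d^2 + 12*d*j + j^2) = (-6*d + j)/(6*d + j)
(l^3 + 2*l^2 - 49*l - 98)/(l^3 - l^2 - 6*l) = (l^2 - 49)/(l*(l - 3))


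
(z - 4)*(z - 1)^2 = z^3 - 6*z^2 + 9*z - 4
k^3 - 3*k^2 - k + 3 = (k - 3)*(k - 1)*(k + 1)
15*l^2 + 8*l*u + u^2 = (3*l + u)*(5*l + u)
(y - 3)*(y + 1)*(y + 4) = y^3 + 2*y^2 - 11*y - 12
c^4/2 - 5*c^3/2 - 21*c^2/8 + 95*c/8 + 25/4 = (c/2 + 1)*(c - 5)*(c - 5/2)*(c + 1/2)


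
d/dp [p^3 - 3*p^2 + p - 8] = 3*p^2 - 6*p + 1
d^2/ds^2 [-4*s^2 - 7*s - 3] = -8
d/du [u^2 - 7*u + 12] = 2*u - 7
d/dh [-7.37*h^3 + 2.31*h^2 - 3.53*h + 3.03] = -22.11*h^2 + 4.62*h - 3.53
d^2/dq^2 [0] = 0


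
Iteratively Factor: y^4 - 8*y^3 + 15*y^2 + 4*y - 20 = (y - 2)*(y^3 - 6*y^2 + 3*y + 10) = (y - 2)*(y + 1)*(y^2 - 7*y + 10) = (y - 5)*(y - 2)*(y + 1)*(y - 2)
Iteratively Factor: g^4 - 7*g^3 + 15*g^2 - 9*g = (g - 3)*(g^3 - 4*g^2 + 3*g) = g*(g - 3)*(g^2 - 4*g + 3) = g*(g - 3)*(g - 1)*(g - 3)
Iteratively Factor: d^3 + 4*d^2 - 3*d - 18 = (d + 3)*(d^2 + d - 6) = (d - 2)*(d + 3)*(d + 3)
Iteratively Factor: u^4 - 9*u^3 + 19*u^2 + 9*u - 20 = (u - 5)*(u^3 - 4*u^2 - u + 4) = (u - 5)*(u - 4)*(u^2 - 1) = (u - 5)*(u - 4)*(u + 1)*(u - 1)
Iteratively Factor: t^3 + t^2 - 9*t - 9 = (t + 3)*(t^2 - 2*t - 3) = (t - 3)*(t + 3)*(t + 1)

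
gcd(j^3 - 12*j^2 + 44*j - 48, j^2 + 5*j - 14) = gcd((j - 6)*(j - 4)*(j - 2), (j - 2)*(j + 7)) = j - 2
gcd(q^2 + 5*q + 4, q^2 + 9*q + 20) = q + 4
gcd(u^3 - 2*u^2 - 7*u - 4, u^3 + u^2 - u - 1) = u^2 + 2*u + 1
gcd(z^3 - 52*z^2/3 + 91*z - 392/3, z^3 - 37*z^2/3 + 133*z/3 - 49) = z^2 - 28*z/3 + 49/3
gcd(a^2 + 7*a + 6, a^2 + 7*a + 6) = a^2 + 7*a + 6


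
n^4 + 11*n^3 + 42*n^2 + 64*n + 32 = (n + 1)*(n + 2)*(n + 4)^2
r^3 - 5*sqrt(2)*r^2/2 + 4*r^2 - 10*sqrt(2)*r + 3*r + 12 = (r + 4)*(r - 3*sqrt(2)/2)*(r - sqrt(2))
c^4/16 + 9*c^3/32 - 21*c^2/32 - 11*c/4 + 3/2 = (c/4 + 1)^2*(c - 3)*(c - 1/2)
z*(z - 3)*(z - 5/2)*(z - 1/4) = z^4 - 23*z^3/4 + 71*z^2/8 - 15*z/8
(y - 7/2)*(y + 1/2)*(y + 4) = y^3 + y^2 - 55*y/4 - 7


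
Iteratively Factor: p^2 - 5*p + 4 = (p - 1)*(p - 4)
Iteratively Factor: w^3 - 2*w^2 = (w)*(w^2 - 2*w) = w^2*(w - 2)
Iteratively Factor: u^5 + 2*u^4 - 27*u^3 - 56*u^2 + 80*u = (u - 5)*(u^4 + 7*u^3 + 8*u^2 - 16*u) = (u - 5)*(u - 1)*(u^3 + 8*u^2 + 16*u) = (u - 5)*(u - 1)*(u + 4)*(u^2 + 4*u) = u*(u - 5)*(u - 1)*(u + 4)*(u + 4)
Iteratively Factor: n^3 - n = (n + 1)*(n^2 - n) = (n - 1)*(n + 1)*(n)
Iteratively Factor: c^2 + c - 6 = (c - 2)*(c + 3)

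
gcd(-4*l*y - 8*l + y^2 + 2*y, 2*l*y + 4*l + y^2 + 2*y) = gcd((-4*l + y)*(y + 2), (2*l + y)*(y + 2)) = y + 2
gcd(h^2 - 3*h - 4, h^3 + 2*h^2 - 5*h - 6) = h + 1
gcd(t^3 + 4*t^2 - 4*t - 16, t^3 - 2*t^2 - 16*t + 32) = t^2 + 2*t - 8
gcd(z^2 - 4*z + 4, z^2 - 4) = z - 2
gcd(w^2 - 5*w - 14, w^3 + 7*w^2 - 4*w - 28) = w + 2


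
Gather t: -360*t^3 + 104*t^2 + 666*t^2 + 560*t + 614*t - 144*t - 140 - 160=-360*t^3 + 770*t^2 + 1030*t - 300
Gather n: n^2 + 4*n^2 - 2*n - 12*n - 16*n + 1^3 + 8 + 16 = 5*n^2 - 30*n + 25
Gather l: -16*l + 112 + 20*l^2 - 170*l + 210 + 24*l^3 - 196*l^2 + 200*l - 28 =24*l^3 - 176*l^2 + 14*l + 294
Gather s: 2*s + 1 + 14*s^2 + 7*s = 14*s^2 + 9*s + 1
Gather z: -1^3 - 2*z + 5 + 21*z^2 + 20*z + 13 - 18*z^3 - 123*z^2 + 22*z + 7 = -18*z^3 - 102*z^2 + 40*z + 24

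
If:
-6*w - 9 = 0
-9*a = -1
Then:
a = 1/9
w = -3/2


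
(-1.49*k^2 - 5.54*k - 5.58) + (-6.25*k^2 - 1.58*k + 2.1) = -7.74*k^2 - 7.12*k - 3.48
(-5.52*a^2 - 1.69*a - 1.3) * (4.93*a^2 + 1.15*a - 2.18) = -27.2136*a^4 - 14.6797*a^3 + 3.6811*a^2 + 2.1892*a + 2.834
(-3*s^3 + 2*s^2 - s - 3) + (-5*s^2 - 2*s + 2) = -3*s^3 - 3*s^2 - 3*s - 1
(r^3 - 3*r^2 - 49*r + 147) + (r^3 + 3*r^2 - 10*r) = 2*r^3 - 59*r + 147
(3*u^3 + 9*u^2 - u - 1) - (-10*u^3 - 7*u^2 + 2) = 13*u^3 + 16*u^2 - u - 3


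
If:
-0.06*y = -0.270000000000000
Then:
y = 4.50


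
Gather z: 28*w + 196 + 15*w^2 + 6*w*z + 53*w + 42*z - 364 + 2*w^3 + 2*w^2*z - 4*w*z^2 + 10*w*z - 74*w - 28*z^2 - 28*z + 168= 2*w^3 + 15*w^2 + 7*w + z^2*(-4*w - 28) + z*(2*w^2 + 16*w + 14)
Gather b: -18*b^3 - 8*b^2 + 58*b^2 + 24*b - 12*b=-18*b^3 + 50*b^2 + 12*b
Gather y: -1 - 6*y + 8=7 - 6*y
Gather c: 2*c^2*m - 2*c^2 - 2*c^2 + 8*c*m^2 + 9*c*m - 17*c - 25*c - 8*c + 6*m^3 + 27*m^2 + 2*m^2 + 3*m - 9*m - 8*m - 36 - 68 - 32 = c^2*(2*m - 4) + c*(8*m^2 + 9*m - 50) + 6*m^3 + 29*m^2 - 14*m - 136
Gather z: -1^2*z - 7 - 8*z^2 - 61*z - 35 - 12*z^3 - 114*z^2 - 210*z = -12*z^3 - 122*z^2 - 272*z - 42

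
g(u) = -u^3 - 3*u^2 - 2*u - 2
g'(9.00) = -299.00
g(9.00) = -992.00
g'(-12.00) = -362.00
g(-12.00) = 1318.00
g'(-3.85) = -23.37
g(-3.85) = 18.30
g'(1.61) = -19.44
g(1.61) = -17.17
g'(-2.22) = -3.47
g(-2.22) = -1.40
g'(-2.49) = -5.66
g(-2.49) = -0.18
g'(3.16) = -50.92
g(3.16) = -69.83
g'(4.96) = -105.56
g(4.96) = -207.75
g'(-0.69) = 0.71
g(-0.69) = -1.72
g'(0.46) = -5.39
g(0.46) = -3.65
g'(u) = -3*u^2 - 6*u - 2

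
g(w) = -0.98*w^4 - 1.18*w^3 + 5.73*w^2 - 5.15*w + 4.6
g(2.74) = -46.00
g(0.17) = 3.88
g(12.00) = -21592.40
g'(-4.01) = 144.74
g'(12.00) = -7151.15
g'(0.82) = -0.29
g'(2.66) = -73.49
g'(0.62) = -0.34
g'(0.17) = -3.32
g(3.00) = -70.52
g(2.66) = -39.83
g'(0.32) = -1.97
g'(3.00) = -108.47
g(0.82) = 3.14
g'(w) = -3.92*w^3 - 3.54*w^2 + 11.46*w - 5.15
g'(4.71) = -439.29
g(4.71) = -498.13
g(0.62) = 3.18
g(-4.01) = -59.92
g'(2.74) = -80.96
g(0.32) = 3.49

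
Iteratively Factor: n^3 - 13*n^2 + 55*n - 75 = (n - 5)*(n^2 - 8*n + 15) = (n - 5)*(n - 3)*(n - 5)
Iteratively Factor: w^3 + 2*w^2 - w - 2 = (w + 1)*(w^2 + w - 2) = (w + 1)*(w + 2)*(w - 1)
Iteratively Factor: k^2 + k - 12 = (k - 3)*(k + 4)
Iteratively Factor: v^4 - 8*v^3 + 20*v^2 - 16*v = (v - 4)*(v^3 - 4*v^2 + 4*v) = (v - 4)*(v - 2)*(v^2 - 2*v) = (v - 4)*(v - 2)^2*(v)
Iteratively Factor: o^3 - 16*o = (o)*(o^2 - 16) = o*(o - 4)*(o + 4)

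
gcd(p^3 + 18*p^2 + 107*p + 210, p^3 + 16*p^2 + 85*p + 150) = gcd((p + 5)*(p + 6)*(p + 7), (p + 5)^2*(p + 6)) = p^2 + 11*p + 30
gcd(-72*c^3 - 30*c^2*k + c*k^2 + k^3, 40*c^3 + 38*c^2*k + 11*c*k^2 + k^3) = 4*c + k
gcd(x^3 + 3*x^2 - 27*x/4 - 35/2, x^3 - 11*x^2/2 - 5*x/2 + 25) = x^2 - x/2 - 5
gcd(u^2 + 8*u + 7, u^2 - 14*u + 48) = 1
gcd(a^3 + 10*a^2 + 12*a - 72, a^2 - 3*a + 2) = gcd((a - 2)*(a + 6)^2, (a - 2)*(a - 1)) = a - 2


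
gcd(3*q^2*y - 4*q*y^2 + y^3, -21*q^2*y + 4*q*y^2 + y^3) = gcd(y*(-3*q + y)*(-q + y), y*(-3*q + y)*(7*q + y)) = -3*q*y + y^2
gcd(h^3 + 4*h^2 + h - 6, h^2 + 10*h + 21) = h + 3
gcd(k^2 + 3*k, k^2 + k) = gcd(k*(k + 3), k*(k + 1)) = k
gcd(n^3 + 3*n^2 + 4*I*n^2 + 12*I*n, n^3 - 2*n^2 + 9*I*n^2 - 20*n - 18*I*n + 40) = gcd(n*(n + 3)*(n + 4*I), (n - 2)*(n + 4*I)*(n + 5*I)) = n + 4*I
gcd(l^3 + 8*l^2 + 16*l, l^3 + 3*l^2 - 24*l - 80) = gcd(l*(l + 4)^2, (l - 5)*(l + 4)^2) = l^2 + 8*l + 16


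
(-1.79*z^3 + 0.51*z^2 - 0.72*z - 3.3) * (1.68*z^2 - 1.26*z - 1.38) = -3.0072*z^5 + 3.1122*z^4 + 0.618*z^3 - 5.3406*z^2 + 5.1516*z + 4.554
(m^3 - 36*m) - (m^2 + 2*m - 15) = m^3 - m^2 - 38*m + 15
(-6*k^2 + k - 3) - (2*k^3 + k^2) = -2*k^3 - 7*k^2 + k - 3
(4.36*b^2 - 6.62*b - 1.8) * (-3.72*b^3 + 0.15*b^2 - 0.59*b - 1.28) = -16.2192*b^5 + 25.2804*b^4 + 3.1306*b^3 - 1.945*b^2 + 9.5356*b + 2.304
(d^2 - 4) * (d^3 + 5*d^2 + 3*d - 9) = d^5 + 5*d^4 - d^3 - 29*d^2 - 12*d + 36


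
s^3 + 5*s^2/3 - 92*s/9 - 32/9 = (s - 8/3)*(s + 1/3)*(s + 4)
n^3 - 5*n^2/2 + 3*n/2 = n*(n - 3/2)*(n - 1)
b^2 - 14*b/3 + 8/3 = (b - 4)*(b - 2/3)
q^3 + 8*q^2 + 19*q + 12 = (q + 1)*(q + 3)*(q + 4)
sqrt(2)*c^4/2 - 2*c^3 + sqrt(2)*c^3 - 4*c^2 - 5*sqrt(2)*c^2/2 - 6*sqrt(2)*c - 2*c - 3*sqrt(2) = (c + 1)^2*(c - 3*sqrt(2))*(sqrt(2)*c/2 + 1)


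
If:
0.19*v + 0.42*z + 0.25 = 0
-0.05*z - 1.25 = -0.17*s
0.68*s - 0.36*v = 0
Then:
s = 5.74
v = 10.84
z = -5.50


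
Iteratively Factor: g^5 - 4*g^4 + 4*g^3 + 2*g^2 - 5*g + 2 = (g - 1)*(g^4 - 3*g^3 + g^2 + 3*g - 2) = (g - 1)^2*(g^3 - 2*g^2 - g + 2) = (g - 1)^2*(g + 1)*(g^2 - 3*g + 2) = (g - 2)*(g - 1)^2*(g + 1)*(g - 1)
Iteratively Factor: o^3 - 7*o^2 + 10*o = (o - 5)*(o^2 - 2*o) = o*(o - 5)*(o - 2)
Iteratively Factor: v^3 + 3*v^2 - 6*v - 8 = (v + 1)*(v^2 + 2*v - 8) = (v + 1)*(v + 4)*(v - 2)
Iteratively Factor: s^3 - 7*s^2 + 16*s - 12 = (s - 2)*(s^2 - 5*s + 6) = (s - 3)*(s - 2)*(s - 2)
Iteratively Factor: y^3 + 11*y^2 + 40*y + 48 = (y + 4)*(y^2 + 7*y + 12) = (y + 4)^2*(y + 3)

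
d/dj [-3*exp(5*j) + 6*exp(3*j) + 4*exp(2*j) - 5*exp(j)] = (-15*exp(4*j) + 18*exp(2*j) + 8*exp(j) - 5)*exp(j)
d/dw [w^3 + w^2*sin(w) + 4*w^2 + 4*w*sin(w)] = w^2*cos(w) + 3*w^2 + 2*w*sin(w) + 4*w*cos(w) + 8*w + 4*sin(w)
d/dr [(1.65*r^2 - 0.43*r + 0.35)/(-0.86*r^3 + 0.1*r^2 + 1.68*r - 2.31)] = (1.419*r^4 - 0.7396*r^3 + 3.718*r^2 - 7.693*r + 0.4053)/(0.7396*r^6 - 0.172*r^5 - 2.8796*r^4 + 4.3092*r^3 + 2.3604*r^2 - 7.7616*r + 5.3361)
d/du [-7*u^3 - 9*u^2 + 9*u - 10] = -21*u^2 - 18*u + 9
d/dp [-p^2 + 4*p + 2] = 4 - 2*p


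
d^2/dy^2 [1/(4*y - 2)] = 4/(2*y - 1)^3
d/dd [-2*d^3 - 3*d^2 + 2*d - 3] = -6*d^2 - 6*d + 2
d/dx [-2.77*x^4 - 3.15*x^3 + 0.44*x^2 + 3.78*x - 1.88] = -11.08*x^3 - 9.45*x^2 + 0.88*x + 3.78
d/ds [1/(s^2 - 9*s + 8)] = (9 - 2*s)/(s^2 - 9*s + 8)^2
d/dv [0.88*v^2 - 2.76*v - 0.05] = 1.76*v - 2.76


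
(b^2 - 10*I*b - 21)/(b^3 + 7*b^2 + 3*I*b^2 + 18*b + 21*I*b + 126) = (b - 7*I)/(b^2 + b*(7 + 6*I) + 42*I)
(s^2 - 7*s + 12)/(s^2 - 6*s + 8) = (s - 3)/(s - 2)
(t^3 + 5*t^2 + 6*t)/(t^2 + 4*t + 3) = t*(t + 2)/(t + 1)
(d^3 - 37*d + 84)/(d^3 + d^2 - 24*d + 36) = (d^2 + 3*d - 28)/(d^2 + 4*d - 12)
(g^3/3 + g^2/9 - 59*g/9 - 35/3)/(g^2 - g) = (3*g^3 + g^2 - 59*g - 105)/(9*g*(g - 1))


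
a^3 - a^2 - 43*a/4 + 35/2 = (a - 5/2)*(a - 2)*(a + 7/2)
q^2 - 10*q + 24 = (q - 6)*(q - 4)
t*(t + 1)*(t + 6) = t^3 + 7*t^2 + 6*t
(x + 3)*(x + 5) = x^2 + 8*x + 15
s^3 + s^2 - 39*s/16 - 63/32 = (s - 3/2)*(s + 3/4)*(s + 7/4)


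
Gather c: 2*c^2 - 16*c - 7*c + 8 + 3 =2*c^2 - 23*c + 11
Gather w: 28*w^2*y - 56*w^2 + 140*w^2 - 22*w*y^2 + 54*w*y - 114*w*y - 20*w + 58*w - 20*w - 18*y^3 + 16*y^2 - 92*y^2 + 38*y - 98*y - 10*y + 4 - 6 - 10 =w^2*(28*y + 84) + w*(-22*y^2 - 60*y + 18) - 18*y^3 - 76*y^2 - 70*y - 12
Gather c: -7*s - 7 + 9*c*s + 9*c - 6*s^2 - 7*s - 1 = c*(9*s + 9) - 6*s^2 - 14*s - 8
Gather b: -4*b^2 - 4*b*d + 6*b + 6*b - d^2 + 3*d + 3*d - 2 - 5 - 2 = -4*b^2 + b*(12 - 4*d) - d^2 + 6*d - 9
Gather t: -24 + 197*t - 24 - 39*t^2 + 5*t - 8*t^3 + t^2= -8*t^3 - 38*t^2 + 202*t - 48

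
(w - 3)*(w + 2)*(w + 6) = w^3 + 5*w^2 - 12*w - 36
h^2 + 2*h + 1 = (h + 1)^2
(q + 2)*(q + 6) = q^2 + 8*q + 12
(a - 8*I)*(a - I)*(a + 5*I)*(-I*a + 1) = -I*a^4 - 3*a^3 - 41*I*a^2 - 3*a - 40*I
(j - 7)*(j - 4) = j^2 - 11*j + 28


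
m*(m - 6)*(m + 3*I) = m^3 - 6*m^2 + 3*I*m^2 - 18*I*m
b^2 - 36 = (b - 6)*(b + 6)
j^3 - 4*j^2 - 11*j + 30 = (j - 5)*(j - 2)*(j + 3)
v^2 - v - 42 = (v - 7)*(v + 6)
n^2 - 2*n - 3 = (n - 3)*(n + 1)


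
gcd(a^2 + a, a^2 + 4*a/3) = a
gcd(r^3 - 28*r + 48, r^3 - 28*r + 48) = r^3 - 28*r + 48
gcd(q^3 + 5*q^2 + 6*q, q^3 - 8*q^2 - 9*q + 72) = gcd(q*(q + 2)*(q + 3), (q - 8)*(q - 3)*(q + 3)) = q + 3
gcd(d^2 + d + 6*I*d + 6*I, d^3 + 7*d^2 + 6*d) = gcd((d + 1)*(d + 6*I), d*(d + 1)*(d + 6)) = d + 1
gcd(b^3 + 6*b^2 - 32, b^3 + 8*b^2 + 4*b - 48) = b^2 + 2*b - 8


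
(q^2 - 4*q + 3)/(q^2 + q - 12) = (q - 1)/(q + 4)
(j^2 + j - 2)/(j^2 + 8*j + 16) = (j^2 + j - 2)/(j^2 + 8*j + 16)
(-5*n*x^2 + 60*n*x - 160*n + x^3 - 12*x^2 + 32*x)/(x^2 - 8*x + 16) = (-5*n*x + 40*n + x^2 - 8*x)/(x - 4)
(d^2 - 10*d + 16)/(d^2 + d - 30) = (d^2 - 10*d + 16)/(d^2 + d - 30)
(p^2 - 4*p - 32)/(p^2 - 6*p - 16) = (p + 4)/(p + 2)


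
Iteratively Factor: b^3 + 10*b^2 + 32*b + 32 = (b + 4)*(b^2 + 6*b + 8) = (b + 2)*(b + 4)*(b + 4)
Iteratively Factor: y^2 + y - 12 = (y - 3)*(y + 4)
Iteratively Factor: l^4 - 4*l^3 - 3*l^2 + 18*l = (l)*(l^3 - 4*l^2 - 3*l + 18) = l*(l - 3)*(l^2 - l - 6) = l*(l - 3)^2*(l + 2)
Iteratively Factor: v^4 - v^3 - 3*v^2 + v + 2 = (v + 1)*(v^3 - 2*v^2 - v + 2) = (v - 1)*(v + 1)*(v^2 - v - 2) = (v - 1)*(v + 1)^2*(v - 2)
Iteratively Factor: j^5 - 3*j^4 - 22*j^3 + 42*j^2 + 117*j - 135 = (j + 3)*(j^4 - 6*j^3 - 4*j^2 + 54*j - 45) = (j + 3)^2*(j^3 - 9*j^2 + 23*j - 15) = (j - 5)*(j + 3)^2*(j^2 - 4*j + 3) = (j - 5)*(j - 3)*(j + 3)^2*(j - 1)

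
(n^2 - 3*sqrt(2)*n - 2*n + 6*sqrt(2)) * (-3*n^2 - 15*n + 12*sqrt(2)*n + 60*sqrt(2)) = -3*n^4 - 9*n^3 + 21*sqrt(2)*n^3 - 42*n^2 + 63*sqrt(2)*n^2 - 210*sqrt(2)*n - 216*n + 720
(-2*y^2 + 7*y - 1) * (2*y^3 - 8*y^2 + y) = -4*y^5 + 30*y^4 - 60*y^3 + 15*y^2 - y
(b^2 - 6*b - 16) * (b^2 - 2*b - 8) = b^4 - 8*b^3 - 12*b^2 + 80*b + 128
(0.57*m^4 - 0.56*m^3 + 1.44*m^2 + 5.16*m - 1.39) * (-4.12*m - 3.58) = -2.3484*m^5 + 0.2666*m^4 - 3.928*m^3 - 26.4144*m^2 - 12.746*m + 4.9762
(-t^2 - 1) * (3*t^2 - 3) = 3 - 3*t^4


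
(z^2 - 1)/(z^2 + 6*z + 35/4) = 4*(z^2 - 1)/(4*z^2 + 24*z + 35)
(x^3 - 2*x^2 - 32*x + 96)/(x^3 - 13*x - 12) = (x^2 + 2*x - 24)/(x^2 + 4*x + 3)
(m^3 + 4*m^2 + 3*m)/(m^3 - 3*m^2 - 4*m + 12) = m*(m^2 + 4*m + 3)/(m^3 - 3*m^2 - 4*m + 12)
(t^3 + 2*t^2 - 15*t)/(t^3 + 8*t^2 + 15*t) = (t - 3)/(t + 3)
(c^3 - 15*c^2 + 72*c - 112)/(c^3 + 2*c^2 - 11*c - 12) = (c^3 - 15*c^2 + 72*c - 112)/(c^3 + 2*c^2 - 11*c - 12)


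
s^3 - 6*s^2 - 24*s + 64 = (s - 8)*(s - 2)*(s + 4)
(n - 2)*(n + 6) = n^2 + 4*n - 12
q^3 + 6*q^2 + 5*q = q*(q + 1)*(q + 5)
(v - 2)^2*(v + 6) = v^3 + 2*v^2 - 20*v + 24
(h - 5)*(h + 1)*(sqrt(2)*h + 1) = sqrt(2)*h^3 - 4*sqrt(2)*h^2 + h^2 - 5*sqrt(2)*h - 4*h - 5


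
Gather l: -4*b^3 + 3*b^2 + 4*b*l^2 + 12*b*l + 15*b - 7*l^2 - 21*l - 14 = -4*b^3 + 3*b^2 + 15*b + l^2*(4*b - 7) + l*(12*b - 21) - 14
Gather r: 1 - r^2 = 1 - r^2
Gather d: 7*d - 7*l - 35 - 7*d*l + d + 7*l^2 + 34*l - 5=d*(8 - 7*l) + 7*l^2 + 27*l - 40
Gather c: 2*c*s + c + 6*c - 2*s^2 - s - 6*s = c*(2*s + 7) - 2*s^2 - 7*s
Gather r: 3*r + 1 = 3*r + 1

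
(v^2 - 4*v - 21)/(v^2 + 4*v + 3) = (v - 7)/(v + 1)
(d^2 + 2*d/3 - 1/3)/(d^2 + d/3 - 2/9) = 3*(d + 1)/(3*d + 2)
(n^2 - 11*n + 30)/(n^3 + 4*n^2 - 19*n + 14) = (n^2 - 11*n + 30)/(n^3 + 4*n^2 - 19*n + 14)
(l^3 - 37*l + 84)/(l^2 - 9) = (l^2 + 3*l - 28)/(l + 3)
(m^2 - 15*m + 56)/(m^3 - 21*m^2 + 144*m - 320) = (m - 7)/(m^2 - 13*m + 40)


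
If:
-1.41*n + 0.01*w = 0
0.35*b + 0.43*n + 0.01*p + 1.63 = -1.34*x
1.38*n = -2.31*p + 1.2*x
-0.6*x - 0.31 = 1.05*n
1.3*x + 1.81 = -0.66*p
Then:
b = -1.05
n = 0.29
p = -0.71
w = 41.45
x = -1.03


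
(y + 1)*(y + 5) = y^2 + 6*y + 5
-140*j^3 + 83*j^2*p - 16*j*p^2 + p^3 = (-7*j + p)*(-5*j + p)*(-4*j + p)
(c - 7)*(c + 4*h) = c^2 + 4*c*h - 7*c - 28*h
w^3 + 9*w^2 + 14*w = w*(w + 2)*(w + 7)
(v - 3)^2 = v^2 - 6*v + 9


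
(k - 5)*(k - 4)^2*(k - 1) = k^4 - 14*k^3 + 69*k^2 - 136*k + 80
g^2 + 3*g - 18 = (g - 3)*(g + 6)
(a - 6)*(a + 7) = a^2 + a - 42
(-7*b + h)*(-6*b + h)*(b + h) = 42*b^3 + 29*b^2*h - 12*b*h^2 + h^3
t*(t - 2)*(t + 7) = t^3 + 5*t^2 - 14*t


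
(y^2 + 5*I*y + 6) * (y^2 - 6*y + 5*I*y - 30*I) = y^4 - 6*y^3 + 10*I*y^3 - 19*y^2 - 60*I*y^2 + 114*y + 30*I*y - 180*I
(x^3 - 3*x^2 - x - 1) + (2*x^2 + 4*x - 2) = x^3 - x^2 + 3*x - 3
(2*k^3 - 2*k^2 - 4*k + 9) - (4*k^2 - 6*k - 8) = 2*k^3 - 6*k^2 + 2*k + 17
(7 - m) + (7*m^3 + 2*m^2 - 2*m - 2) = 7*m^3 + 2*m^2 - 3*m + 5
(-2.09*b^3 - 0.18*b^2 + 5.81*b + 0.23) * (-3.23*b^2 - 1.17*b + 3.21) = 6.7507*b^5 + 3.0267*b^4 - 25.2646*b^3 - 8.1184*b^2 + 18.381*b + 0.7383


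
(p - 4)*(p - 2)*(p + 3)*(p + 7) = p^4 + 4*p^3 - 31*p^2 - 46*p + 168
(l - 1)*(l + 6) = l^2 + 5*l - 6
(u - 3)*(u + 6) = u^2 + 3*u - 18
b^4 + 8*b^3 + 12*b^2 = b^2*(b + 2)*(b + 6)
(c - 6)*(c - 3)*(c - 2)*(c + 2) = c^4 - 9*c^3 + 14*c^2 + 36*c - 72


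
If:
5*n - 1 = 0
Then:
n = 1/5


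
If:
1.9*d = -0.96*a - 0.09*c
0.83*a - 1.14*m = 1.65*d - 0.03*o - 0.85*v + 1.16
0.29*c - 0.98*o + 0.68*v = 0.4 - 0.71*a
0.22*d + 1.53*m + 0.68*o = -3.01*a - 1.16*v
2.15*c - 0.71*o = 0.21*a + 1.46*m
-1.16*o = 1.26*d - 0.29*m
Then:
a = 0.10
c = -0.38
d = -0.03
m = -0.53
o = -0.10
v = 0.51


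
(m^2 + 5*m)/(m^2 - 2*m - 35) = m/(m - 7)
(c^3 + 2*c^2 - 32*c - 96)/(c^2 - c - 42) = (-c^3 - 2*c^2 + 32*c + 96)/(-c^2 + c + 42)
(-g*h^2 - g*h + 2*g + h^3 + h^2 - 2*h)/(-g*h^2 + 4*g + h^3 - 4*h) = (h - 1)/(h - 2)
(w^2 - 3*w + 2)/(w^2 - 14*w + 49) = (w^2 - 3*w + 2)/(w^2 - 14*w + 49)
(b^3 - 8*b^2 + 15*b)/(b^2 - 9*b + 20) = b*(b - 3)/(b - 4)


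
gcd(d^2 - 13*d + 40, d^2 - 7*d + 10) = d - 5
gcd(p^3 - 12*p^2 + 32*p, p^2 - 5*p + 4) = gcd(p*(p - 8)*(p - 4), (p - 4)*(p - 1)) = p - 4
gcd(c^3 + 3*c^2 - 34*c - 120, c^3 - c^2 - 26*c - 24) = c^2 - 2*c - 24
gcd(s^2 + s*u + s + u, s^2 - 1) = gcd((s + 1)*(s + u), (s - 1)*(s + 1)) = s + 1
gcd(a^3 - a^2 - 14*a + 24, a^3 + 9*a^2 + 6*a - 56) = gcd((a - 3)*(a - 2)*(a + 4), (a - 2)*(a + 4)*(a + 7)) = a^2 + 2*a - 8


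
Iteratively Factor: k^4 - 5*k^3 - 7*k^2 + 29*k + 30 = (k + 2)*(k^3 - 7*k^2 + 7*k + 15) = (k - 5)*(k + 2)*(k^2 - 2*k - 3) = (k - 5)*(k + 1)*(k + 2)*(k - 3)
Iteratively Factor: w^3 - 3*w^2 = (w - 3)*(w^2) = w*(w - 3)*(w)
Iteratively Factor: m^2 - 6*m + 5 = (m - 5)*(m - 1)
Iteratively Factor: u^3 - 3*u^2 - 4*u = (u + 1)*(u^2 - 4*u) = (u - 4)*(u + 1)*(u)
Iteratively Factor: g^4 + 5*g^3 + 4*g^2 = (g)*(g^3 + 5*g^2 + 4*g) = g^2*(g^2 + 5*g + 4) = g^2*(g + 4)*(g + 1)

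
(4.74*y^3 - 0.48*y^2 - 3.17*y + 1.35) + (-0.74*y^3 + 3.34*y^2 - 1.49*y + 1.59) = 4.0*y^3 + 2.86*y^2 - 4.66*y + 2.94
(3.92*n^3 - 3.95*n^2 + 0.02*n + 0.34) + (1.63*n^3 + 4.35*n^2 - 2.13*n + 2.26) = 5.55*n^3 + 0.399999999999999*n^2 - 2.11*n + 2.6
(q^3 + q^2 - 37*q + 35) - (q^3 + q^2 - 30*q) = 35 - 7*q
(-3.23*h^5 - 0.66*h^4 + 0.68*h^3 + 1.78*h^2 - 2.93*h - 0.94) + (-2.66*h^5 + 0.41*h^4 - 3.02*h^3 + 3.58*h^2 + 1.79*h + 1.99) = -5.89*h^5 - 0.25*h^4 - 2.34*h^3 + 5.36*h^2 - 1.14*h + 1.05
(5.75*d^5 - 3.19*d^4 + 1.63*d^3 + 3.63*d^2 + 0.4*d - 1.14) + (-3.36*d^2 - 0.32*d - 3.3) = 5.75*d^5 - 3.19*d^4 + 1.63*d^3 + 0.27*d^2 + 0.08*d - 4.44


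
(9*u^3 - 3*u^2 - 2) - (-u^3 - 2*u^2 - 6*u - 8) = 10*u^3 - u^2 + 6*u + 6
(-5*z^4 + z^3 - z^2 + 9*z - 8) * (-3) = 15*z^4 - 3*z^3 + 3*z^2 - 27*z + 24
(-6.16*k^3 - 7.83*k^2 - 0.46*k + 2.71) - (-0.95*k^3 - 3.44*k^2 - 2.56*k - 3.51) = -5.21*k^3 - 4.39*k^2 + 2.1*k + 6.22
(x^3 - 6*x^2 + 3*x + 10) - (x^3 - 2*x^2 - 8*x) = -4*x^2 + 11*x + 10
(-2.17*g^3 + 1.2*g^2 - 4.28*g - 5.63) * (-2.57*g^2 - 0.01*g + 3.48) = 5.5769*g^5 - 3.0623*g^4 + 3.436*g^3 + 18.6879*g^2 - 14.8381*g - 19.5924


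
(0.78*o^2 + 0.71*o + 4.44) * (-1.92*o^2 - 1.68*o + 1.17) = -1.4976*o^4 - 2.6736*o^3 - 8.805*o^2 - 6.6285*o + 5.1948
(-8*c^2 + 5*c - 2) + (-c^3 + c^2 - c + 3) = -c^3 - 7*c^2 + 4*c + 1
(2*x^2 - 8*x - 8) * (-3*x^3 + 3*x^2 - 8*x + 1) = -6*x^5 + 30*x^4 - 16*x^3 + 42*x^2 + 56*x - 8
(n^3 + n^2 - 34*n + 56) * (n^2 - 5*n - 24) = n^5 - 4*n^4 - 63*n^3 + 202*n^2 + 536*n - 1344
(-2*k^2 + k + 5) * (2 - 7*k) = 14*k^3 - 11*k^2 - 33*k + 10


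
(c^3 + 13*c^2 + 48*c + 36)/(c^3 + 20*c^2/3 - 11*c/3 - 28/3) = 3*(c^2 + 12*c + 36)/(3*c^2 + 17*c - 28)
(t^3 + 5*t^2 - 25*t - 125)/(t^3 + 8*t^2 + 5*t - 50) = (t - 5)/(t - 2)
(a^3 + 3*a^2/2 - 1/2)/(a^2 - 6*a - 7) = (2*a^2 + a - 1)/(2*(a - 7))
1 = 1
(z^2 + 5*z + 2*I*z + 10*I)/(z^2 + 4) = (z + 5)/(z - 2*I)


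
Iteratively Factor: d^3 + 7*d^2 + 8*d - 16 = (d + 4)*(d^2 + 3*d - 4) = (d + 4)^2*(d - 1)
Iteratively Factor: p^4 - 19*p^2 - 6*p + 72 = (p + 3)*(p^3 - 3*p^2 - 10*p + 24) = (p + 3)^2*(p^2 - 6*p + 8) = (p - 4)*(p + 3)^2*(p - 2)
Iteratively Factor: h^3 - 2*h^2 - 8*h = (h + 2)*(h^2 - 4*h) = (h - 4)*(h + 2)*(h)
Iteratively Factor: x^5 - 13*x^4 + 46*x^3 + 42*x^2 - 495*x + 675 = (x - 3)*(x^4 - 10*x^3 + 16*x^2 + 90*x - 225) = (x - 3)*(x + 3)*(x^3 - 13*x^2 + 55*x - 75) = (x - 5)*(x - 3)*(x + 3)*(x^2 - 8*x + 15) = (x - 5)^2*(x - 3)*(x + 3)*(x - 3)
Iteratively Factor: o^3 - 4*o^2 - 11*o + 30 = (o + 3)*(o^2 - 7*o + 10) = (o - 5)*(o + 3)*(o - 2)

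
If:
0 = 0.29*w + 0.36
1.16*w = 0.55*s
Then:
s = -2.62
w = -1.24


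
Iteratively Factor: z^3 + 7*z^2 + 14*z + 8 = (z + 1)*(z^2 + 6*z + 8) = (z + 1)*(z + 2)*(z + 4)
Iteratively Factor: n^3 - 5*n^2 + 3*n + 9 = (n - 3)*(n^2 - 2*n - 3) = (n - 3)*(n + 1)*(n - 3)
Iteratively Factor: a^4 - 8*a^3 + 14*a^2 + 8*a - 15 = (a + 1)*(a^3 - 9*a^2 + 23*a - 15) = (a - 5)*(a + 1)*(a^2 - 4*a + 3) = (a - 5)*(a - 3)*(a + 1)*(a - 1)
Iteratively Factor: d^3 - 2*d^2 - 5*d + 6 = (d + 2)*(d^2 - 4*d + 3) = (d - 3)*(d + 2)*(d - 1)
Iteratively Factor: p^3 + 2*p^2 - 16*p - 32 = (p + 4)*(p^2 - 2*p - 8) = (p + 2)*(p + 4)*(p - 4)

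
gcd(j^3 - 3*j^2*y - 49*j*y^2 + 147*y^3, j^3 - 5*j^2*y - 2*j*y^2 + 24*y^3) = -j + 3*y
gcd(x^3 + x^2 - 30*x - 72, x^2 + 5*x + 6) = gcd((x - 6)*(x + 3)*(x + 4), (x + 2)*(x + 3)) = x + 3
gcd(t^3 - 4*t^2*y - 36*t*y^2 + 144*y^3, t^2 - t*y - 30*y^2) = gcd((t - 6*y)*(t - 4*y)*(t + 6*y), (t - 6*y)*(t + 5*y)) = -t + 6*y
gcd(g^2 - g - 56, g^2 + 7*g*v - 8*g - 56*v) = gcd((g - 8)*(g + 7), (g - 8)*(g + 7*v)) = g - 8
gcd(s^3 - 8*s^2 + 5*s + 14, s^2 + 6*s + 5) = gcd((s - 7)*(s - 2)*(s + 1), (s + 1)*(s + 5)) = s + 1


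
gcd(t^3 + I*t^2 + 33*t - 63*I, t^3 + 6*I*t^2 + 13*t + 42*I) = t^2 + 4*I*t + 21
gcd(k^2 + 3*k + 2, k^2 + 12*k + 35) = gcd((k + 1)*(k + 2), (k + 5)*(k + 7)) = 1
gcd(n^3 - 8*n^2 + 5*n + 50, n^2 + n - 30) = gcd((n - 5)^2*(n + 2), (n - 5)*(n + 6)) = n - 5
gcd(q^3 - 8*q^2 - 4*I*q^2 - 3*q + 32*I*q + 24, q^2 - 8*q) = q - 8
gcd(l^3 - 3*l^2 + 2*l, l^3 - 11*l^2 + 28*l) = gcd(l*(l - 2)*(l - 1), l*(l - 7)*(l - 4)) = l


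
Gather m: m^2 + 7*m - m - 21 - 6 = m^2 + 6*m - 27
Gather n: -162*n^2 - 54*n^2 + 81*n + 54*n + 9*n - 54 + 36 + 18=-216*n^2 + 144*n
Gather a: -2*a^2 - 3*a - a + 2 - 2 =-2*a^2 - 4*a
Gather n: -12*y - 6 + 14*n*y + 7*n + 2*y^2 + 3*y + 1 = n*(14*y + 7) + 2*y^2 - 9*y - 5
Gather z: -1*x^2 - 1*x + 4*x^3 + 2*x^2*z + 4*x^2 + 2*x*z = 4*x^3 + 3*x^2 - x + z*(2*x^2 + 2*x)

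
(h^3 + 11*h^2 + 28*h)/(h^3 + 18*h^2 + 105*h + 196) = h/(h + 7)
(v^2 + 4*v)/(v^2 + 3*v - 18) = v*(v + 4)/(v^2 + 3*v - 18)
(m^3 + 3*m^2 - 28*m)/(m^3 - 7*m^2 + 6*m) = (m^2 + 3*m - 28)/(m^2 - 7*m + 6)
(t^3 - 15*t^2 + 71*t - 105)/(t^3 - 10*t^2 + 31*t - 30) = (t - 7)/(t - 2)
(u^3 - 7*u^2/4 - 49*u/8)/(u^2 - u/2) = (8*u^2 - 14*u - 49)/(4*(2*u - 1))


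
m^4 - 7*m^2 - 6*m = m*(m - 3)*(m + 1)*(m + 2)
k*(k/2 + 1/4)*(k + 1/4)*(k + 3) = k^4/2 + 15*k^3/8 + 19*k^2/16 + 3*k/16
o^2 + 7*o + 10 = (o + 2)*(o + 5)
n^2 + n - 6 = (n - 2)*(n + 3)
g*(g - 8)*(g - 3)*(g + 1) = g^4 - 10*g^3 + 13*g^2 + 24*g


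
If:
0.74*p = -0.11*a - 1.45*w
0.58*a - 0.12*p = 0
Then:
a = -0.393309222423146*w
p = -1.90099457504521*w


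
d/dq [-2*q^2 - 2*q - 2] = -4*q - 2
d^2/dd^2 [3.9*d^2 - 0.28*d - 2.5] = 7.80000000000000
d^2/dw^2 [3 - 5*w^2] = -10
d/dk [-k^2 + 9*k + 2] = 9 - 2*k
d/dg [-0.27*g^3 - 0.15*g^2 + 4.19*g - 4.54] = -0.81*g^2 - 0.3*g + 4.19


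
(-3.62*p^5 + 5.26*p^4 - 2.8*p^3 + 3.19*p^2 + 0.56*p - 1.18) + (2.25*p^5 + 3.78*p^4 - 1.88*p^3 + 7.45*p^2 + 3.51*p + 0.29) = -1.37*p^5 + 9.04*p^4 - 4.68*p^3 + 10.64*p^2 + 4.07*p - 0.89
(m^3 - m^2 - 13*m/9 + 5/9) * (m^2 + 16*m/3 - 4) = m^5 + 13*m^4/3 - 97*m^3/9 - 85*m^2/27 + 236*m/27 - 20/9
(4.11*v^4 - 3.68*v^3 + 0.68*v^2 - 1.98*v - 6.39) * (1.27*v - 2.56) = 5.2197*v^5 - 15.1952*v^4 + 10.2844*v^3 - 4.2554*v^2 - 3.0465*v + 16.3584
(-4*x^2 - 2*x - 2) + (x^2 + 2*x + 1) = -3*x^2 - 1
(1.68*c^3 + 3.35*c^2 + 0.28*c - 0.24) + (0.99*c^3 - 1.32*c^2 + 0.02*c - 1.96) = 2.67*c^3 + 2.03*c^2 + 0.3*c - 2.2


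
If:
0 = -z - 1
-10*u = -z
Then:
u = -1/10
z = -1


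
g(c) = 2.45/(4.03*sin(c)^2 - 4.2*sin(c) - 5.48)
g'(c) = 2.45*(-8.06*sin(c)*cos(c) + 4.2*cos(c))/(4.03*sin(c)^2 - 4.2*sin(c) - 5.48)^2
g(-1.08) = 1.80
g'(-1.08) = 7.07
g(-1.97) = 1.35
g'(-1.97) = -3.38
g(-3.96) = -0.38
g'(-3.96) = 0.07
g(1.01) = -0.40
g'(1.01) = -0.09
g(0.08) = -0.42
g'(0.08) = 0.26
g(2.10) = -0.40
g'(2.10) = 0.09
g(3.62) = -0.91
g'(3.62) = -2.37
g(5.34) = 4.38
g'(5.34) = 49.20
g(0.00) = -0.45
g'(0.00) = 0.34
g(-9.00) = -0.80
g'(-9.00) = -1.79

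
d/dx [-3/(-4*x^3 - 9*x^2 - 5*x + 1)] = 3*(-12*x^2 - 18*x - 5)/(4*x^3 + 9*x^2 + 5*x - 1)^2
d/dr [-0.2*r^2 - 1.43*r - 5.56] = -0.4*r - 1.43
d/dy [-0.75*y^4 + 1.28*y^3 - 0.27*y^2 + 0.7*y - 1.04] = -3.0*y^3 + 3.84*y^2 - 0.54*y + 0.7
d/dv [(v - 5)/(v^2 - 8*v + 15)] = -1/(v^2 - 6*v + 9)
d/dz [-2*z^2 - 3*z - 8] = -4*z - 3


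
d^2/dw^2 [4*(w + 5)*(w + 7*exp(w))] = 28*w*exp(w) + 196*exp(w) + 8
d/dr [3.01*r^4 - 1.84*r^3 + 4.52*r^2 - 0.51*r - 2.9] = 12.04*r^3 - 5.52*r^2 + 9.04*r - 0.51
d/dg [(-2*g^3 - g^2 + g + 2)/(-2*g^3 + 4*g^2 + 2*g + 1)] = (-10*g^4 - 4*g^3 - 18*g - 3)/(4*g^6 - 16*g^5 + 8*g^4 + 12*g^3 + 12*g^2 + 4*g + 1)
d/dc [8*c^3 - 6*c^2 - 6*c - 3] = 24*c^2 - 12*c - 6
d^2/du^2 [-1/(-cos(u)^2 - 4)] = 2*(-2*sin(u)^4 - 7*sin(u)^2 + 5)/(cos(u)^2 + 4)^3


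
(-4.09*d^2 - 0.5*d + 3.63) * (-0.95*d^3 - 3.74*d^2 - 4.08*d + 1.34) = 3.8855*d^5 + 15.7716*d^4 + 15.1087*d^3 - 17.0168*d^2 - 15.4804*d + 4.8642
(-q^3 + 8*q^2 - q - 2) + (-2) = -q^3 + 8*q^2 - q - 4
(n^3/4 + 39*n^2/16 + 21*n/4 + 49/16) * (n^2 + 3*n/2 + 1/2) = n^5/4 + 45*n^4/16 + 289*n^3/32 + 389*n^2/32 + 231*n/32 + 49/32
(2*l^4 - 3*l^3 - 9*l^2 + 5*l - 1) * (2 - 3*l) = -6*l^5 + 13*l^4 + 21*l^3 - 33*l^2 + 13*l - 2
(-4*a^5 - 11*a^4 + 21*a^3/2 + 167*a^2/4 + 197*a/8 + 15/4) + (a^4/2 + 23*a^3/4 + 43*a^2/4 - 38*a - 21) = -4*a^5 - 21*a^4/2 + 65*a^3/4 + 105*a^2/2 - 107*a/8 - 69/4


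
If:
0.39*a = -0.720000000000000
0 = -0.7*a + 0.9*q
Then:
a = -1.85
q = -1.44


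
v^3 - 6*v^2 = v^2*(v - 6)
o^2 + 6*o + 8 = (o + 2)*(o + 4)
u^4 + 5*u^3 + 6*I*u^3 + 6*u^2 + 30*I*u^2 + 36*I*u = u*(u + 2)*(u + 3)*(u + 6*I)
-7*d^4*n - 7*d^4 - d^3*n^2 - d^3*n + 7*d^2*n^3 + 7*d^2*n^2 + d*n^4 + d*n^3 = (-d + n)*(d + n)*(7*d + n)*(d*n + d)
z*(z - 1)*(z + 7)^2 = z^4 + 13*z^3 + 35*z^2 - 49*z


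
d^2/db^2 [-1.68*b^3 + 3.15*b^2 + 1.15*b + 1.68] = 6.3 - 10.08*b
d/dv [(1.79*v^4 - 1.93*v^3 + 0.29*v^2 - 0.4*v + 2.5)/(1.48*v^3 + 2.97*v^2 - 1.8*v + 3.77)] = (2.6492*v^6 + 10.6326*v^5 - 15.8273*v^4 + 35.1252*v^3 - 32.2623*v^2 - 12.6634*v + 2.992)/(2.1904*v^6 + 8.7912*v^5 + 3.4929*v^4 + 0.4672*v^3 + 25.6338*v^2 - 13.572*v + 14.2129)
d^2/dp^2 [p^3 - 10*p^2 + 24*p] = 6*p - 20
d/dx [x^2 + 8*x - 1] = 2*x + 8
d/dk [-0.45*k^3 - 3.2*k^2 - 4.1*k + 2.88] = -1.35*k^2 - 6.4*k - 4.1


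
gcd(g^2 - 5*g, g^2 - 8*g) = g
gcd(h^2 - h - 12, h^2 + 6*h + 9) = h + 3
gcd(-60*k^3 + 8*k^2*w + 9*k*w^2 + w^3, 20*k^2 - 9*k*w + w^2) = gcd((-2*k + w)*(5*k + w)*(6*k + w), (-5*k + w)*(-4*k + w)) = 1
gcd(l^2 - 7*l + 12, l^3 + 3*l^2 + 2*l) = 1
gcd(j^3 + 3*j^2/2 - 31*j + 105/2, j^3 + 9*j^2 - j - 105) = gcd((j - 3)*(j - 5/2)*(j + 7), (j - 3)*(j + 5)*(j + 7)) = j^2 + 4*j - 21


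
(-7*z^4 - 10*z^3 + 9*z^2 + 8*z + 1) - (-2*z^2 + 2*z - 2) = -7*z^4 - 10*z^3 + 11*z^2 + 6*z + 3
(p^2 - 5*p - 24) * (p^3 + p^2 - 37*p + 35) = p^5 - 4*p^4 - 66*p^3 + 196*p^2 + 713*p - 840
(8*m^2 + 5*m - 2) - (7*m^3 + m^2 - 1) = -7*m^3 + 7*m^2 + 5*m - 1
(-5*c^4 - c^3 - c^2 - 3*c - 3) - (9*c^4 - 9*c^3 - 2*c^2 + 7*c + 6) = -14*c^4 + 8*c^3 + c^2 - 10*c - 9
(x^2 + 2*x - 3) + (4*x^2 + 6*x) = 5*x^2 + 8*x - 3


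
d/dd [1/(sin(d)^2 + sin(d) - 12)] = -(2*sin(d) + 1)*cos(d)/(sin(d)^2 + sin(d) - 12)^2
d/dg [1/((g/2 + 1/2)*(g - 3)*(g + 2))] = 2*(7 - 3*g^2)/(g^6 - 14*g^4 - 12*g^3 + 49*g^2 + 84*g + 36)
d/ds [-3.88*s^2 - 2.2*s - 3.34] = -7.76*s - 2.2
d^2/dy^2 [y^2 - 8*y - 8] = 2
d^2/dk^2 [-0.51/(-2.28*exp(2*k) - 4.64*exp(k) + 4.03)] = (0.51*(4.56*exp(k) + 4.64)*(9.12*exp(k) + 9.28)*exp(k) - (4.6512*exp(k) + 2.3664)*(2.28*exp(2*k) + 4.64*exp(k) - 4.03))*exp(k)/(2.28*exp(2*k) + 4.64*exp(k) - 4.03)^3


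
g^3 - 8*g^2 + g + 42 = (g - 7)*(g - 3)*(g + 2)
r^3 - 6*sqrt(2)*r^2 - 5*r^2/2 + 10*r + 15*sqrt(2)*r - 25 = (r - 5/2)*(r - 5*sqrt(2))*(r - sqrt(2))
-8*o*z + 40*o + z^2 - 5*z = (-8*o + z)*(z - 5)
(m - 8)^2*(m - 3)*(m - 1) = m^4 - 20*m^3 + 131*m^2 - 304*m + 192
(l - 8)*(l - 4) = l^2 - 12*l + 32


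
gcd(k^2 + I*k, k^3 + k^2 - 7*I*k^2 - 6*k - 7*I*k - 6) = 1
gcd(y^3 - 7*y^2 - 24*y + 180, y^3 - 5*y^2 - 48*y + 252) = y^2 - 12*y + 36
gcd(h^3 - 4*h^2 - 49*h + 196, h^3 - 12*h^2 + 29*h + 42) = h - 7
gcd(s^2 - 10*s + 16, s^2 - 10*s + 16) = s^2 - 10*s + 16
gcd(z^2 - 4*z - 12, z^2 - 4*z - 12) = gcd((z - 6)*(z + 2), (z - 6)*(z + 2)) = z^2 - 4*z - 12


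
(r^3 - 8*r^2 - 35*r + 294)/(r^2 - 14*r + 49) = r + 6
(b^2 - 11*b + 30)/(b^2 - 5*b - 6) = (b - 5)/(b + 1)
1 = 1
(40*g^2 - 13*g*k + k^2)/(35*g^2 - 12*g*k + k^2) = (8*g - k)/(7*g - k)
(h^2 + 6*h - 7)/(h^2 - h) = (h + 7)/h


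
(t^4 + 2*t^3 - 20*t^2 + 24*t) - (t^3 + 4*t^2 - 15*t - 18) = t^4 + t^3 - 24*t^2 + 39*t + 18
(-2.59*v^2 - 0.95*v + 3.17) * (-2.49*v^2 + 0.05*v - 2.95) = 6.4491*v^4 + 2.236*v^3 - 0.300300000000001*v^2 + 2.961*v - 9.3515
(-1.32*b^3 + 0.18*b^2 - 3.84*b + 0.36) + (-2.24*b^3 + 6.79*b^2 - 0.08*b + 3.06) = -3.56*b^3 + 6.97*b^2 - 3.92*b + 3.42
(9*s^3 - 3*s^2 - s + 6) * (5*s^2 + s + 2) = 45*s^5 - 6*s^4 + 10*s^3 + 23*s^2 + 4*s + 12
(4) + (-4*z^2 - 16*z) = -4*z^2 - 16*z + 4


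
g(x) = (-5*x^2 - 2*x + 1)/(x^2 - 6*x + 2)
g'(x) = (6 - 2*x)*(-5*x^2 - 2*x + 1)/(x^2 - 6*x + 2)^2 + (-10*x - 2)/(x^2 - 6*x + 2) = 2*(16*x^2 - 11*x + 1)/(x^4 - 12*x^3 + 40*x^2 - 24*x + 4)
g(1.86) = 3.51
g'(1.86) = 2.21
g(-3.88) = -1.65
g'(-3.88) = 0.35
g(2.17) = 4.26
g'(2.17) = 2.63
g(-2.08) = -0.88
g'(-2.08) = 0.53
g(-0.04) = 0.48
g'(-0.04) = 0.58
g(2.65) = 5.73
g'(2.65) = 3.56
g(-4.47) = -1.84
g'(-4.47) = 0.31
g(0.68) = 1.65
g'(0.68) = 0.70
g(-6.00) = -2.26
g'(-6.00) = 0.23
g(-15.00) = -3.45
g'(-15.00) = 0.07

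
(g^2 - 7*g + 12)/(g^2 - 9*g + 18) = (g - 4)/(g - 6)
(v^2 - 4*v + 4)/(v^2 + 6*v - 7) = (v^2 - 4*v + 4)/(v^2 + 6*v - 7)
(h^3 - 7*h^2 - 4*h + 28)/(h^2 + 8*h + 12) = (h^2 - 9*h + 14)/(h + 6)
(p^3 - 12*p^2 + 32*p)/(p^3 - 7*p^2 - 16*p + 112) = p*(p - 8)/(p^2 - 3*p - 28)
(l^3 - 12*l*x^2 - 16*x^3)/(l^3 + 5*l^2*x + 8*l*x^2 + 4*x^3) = (l - 4*x)/(l + x)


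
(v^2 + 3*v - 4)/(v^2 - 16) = (v - 1)/(v - 4)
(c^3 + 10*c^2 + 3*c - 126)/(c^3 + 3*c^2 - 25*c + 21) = (c + 6)/(c - 1)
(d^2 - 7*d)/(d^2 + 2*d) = (d - 7)/(d + 2)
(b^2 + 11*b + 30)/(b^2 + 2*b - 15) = (b + 6)/(b - 3)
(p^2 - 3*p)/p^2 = (p - 3)/p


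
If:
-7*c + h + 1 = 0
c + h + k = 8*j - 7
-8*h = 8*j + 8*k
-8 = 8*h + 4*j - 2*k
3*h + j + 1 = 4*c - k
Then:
No Solution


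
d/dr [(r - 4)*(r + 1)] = 2*r - 3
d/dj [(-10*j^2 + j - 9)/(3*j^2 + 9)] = (-j^2 - 42*j + 3)/(3*(j^4 + 6*j^2 + 9))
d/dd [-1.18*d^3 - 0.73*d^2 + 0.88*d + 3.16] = -3.54*d^2 - 1.46*d + 0.88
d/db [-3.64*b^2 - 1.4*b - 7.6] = -7.28*b - 1.4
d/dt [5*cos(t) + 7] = -5*sin(t)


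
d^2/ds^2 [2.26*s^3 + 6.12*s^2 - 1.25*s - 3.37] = 13.56*s + 12.24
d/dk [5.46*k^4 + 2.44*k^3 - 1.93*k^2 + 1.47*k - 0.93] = 21.84*k^3 + 7.32*k^2 - 3.86*k + 1.47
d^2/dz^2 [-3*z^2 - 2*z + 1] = -6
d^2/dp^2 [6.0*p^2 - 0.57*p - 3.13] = 12.0000000000000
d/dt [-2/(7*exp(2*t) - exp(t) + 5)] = (28*exp(t) - 2)*exp(t)/(7*exp(2*t) - exp(t) + 5)^2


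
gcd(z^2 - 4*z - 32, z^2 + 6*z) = 1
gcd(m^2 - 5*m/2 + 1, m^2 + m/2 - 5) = m - 2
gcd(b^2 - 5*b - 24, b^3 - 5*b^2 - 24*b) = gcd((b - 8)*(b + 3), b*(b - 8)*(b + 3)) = b^2 - 5*b - 24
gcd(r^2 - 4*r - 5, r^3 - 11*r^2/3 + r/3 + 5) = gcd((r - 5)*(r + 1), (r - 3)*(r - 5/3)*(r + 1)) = r + 1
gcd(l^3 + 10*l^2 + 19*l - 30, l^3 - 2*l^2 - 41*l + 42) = l^2 + 5*l - 6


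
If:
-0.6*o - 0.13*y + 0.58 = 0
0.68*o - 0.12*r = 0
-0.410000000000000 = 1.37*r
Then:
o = -0.05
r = -0.30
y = 4.71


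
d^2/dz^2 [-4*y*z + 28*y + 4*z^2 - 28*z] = 8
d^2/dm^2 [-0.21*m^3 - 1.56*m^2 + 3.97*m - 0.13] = -1.26*m - 3.12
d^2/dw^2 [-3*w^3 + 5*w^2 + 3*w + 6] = 10 - 18*w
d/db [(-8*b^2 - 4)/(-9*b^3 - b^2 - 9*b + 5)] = 4*(-18*b^4 - 9*b^2 - 22*b - 9)/(81*b^6 + 18*b^5 + 163*b^4 - 72*b^3 + 71*b^2 - 90*b + 25)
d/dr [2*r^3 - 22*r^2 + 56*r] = 6*r^2 - 44*r + 56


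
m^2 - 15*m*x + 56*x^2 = (m - 8*x)*(m - 7*x)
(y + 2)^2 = y^2 + 4*y + 4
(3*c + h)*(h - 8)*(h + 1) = 3*c*h^2 - 21*c*h - 24*c + h^3 - 7*h^2 - 8*h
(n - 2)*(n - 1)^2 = n^3 - 4*n^2 + 5*n - 2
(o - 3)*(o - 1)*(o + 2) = o^3 - 2*o^2 - 5*o + 6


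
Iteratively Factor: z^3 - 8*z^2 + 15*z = (z - 5)*(z^2 - 3*z) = (z - 5)*(z - 3)*(z)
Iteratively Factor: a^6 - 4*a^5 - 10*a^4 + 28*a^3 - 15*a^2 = (a + 3)*(a^5 - 7*a^4 + 11*a^3 - 5*a^2) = (a - 5)*(a + 3)*(a^4 - 2*a^3 + a^2) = a*(a - 5)*(a + 3)*(a^3 - 2*a^2 + a) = a^2*(a - 5)*(a + 3)*(a^2 - 2*a + 1) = a^2*(a - 5)*(a - 1)*(a + 3)*(a - 1)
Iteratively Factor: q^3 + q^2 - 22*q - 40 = (q - 5)*(q^2 + 6*q + 8) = (q - 5)*(q + 2)*(q + 4)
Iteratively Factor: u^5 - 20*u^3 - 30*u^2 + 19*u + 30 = (u - 5)*(u^4 + 5*u^3 + 5*u^2 - 5*u - 6) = (u - 5)*(u + 1)*(u^3 + 4*u^2 + u - 6) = (u - 5)*(u + 1)*(u + 2)*(u^2 + 2*u - 3) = (u - 5)*(u - 1)*(u + 1)*(u + 2)*(u + 3)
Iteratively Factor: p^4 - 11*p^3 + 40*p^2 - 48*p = (p - 4)*(p^3 - 7*p^2 + 12*p) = (p - 4)*(p - 3)*(p^2 - 4*p) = (p - 4)^2*(p - 3)*(p)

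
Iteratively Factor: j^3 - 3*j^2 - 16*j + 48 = (j - 4)*(j^2 + j - 12) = (j - 4)*(j - 3)*(j + 4)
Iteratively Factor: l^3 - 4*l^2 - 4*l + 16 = (l - 4)*(l^2 - 4) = (l - 4)*(l + 2)*(l - 2)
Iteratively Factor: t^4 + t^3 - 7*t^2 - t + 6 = (t + 3)*(t^3 - 2*t^2 - t + 2) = (t + 1)*(t + 3)*(t^2 - 3*t + 2) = (t - 1)*(t + 1)*(t + 3)*(t - 2)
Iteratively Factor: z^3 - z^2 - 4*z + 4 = (z - 1)*(z^2 - 4) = (z - 2)*(z - 1)*(z + 2)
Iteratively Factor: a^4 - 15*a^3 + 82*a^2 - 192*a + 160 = (a - 4)*(a^3 - 11*a^2 + 38*a - 40) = (a - 4)^2*(a^2 - 7*a + 10) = (a - 4)^2*(a - 2)*(a - 5)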